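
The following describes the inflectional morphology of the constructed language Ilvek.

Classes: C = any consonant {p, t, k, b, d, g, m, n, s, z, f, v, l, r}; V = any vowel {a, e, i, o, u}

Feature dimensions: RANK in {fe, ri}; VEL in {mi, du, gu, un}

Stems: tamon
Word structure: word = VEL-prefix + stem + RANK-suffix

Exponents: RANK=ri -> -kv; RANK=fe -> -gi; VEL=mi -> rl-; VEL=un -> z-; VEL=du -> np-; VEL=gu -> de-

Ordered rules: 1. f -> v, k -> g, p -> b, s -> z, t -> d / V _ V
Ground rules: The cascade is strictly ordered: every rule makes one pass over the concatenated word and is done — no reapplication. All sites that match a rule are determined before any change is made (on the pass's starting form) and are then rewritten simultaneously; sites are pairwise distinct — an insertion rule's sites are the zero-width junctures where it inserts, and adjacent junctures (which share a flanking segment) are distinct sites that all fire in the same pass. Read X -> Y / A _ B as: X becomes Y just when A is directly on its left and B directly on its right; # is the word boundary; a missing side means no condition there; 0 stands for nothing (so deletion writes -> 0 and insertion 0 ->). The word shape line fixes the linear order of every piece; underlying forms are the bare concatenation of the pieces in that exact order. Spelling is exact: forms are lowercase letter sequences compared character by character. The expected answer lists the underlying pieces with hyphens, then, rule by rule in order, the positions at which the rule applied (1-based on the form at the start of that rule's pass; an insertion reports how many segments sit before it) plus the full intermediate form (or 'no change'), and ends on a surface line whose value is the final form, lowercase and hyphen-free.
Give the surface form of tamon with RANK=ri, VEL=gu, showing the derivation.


underlying: de-tamon-kv
1. f -> v, k -> g, p -> b, s -> z, t -> d / V _ V: fires at position(s) 3: dedamonkv
surface: dedamonkv


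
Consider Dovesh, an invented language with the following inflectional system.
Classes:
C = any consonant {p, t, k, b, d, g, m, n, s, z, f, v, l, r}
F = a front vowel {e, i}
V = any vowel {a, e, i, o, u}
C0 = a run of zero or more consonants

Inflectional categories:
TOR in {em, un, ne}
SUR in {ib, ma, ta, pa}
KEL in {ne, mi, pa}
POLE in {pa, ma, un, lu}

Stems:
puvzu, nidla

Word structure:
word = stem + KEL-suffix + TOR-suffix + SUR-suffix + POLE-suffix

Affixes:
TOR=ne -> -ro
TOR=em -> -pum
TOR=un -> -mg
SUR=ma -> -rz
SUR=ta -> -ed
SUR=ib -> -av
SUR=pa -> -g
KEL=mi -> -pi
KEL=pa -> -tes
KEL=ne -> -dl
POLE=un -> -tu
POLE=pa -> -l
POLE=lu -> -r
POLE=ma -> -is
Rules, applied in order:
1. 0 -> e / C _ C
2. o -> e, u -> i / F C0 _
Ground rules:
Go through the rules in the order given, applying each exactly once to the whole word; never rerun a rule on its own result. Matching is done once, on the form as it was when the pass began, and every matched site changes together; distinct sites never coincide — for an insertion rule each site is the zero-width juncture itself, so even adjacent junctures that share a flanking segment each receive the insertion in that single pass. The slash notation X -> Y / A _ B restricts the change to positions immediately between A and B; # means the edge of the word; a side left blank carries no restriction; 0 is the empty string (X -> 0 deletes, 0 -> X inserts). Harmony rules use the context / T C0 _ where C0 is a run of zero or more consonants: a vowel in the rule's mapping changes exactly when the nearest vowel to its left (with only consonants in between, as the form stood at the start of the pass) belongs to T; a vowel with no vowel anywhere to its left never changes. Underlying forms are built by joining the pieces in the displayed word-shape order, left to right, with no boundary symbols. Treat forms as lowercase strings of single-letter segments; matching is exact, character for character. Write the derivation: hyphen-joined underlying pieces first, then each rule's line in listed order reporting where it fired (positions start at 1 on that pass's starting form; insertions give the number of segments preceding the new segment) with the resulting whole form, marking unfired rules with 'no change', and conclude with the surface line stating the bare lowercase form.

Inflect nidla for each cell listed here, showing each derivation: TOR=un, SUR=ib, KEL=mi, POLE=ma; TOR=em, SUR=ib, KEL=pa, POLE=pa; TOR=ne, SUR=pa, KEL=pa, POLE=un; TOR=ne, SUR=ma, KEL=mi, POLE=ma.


cell TOR=un, SUR=ib, KEL=mi, POLE=ma:
underlying: nidla-pi-mg-av-is
1. 0 -> e / C _ C: inserts after position(s) 3, 8: nidelapimegavis
2. o -> e, u -> i / F C0 _: no change
surface: nidelapimegavis

cell TOR=em, SUR=ib, KEL=pa, POLE=pa:
underlying: nidla-tes-pum-av-l
1. 0 -> e / C _ C: inserts after position(s) 3, 8, 13: nidelatesepumavel
2. o -> e, u -> i / F C0 _: fires at position(s) 12: nidelatesepimavel
surface: nidelatesepimavel

cell TOR=ne, SUR=pa, KEL=pa, POLE=un:
underlying: nidla-tes-ro-g-tu
1. 0 -> e / C _ C: inserts after position(s) 3, 8, 11: nidelateserogetu
2. o -> e, u -> i / F C0 _: fires at position(s) 12, 16: nidelateseregeti
surface: nidelateseregeti

cell TOR=ne, SUR=ma, KEL=mi, POLE=ma:
underlying: nidla-pi-ro-rz-is
1. 0 -> e / C _ C: inserts after position(s) 3, 10: nidelapirorezis
2. o -> e, u -> i / F C0 _: fires at position(s) 10: nidelapirerezis
surface: nidelapirerezis


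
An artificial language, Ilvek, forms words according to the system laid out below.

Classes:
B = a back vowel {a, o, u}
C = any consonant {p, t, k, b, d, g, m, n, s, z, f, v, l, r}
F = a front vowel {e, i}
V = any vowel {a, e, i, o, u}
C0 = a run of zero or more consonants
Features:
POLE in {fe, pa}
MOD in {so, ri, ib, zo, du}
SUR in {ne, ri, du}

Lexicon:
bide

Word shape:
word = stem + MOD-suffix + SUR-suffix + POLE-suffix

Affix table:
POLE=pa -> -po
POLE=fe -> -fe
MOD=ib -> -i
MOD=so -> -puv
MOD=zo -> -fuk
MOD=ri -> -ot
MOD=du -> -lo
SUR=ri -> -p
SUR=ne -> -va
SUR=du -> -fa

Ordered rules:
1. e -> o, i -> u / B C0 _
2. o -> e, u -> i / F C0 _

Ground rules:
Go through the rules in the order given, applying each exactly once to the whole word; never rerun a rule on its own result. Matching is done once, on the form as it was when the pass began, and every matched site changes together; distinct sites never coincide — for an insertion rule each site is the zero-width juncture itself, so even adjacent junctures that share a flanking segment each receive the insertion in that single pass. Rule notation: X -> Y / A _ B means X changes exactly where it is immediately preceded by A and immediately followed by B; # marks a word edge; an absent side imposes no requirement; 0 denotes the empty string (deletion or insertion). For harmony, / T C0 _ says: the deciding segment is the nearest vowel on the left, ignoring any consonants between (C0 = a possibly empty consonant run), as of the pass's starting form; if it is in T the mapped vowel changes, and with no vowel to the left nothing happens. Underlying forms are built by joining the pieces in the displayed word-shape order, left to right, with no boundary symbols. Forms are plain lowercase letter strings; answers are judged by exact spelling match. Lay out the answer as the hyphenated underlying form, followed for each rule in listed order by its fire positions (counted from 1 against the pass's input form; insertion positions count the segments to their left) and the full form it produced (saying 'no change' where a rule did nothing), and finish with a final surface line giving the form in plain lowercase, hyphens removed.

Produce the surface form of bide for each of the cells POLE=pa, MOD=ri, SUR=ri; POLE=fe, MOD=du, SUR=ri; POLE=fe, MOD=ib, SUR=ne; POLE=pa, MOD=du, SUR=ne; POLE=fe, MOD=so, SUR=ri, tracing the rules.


cell POLE=pa, MOD=ri, SUR=ri:
underlying: bide-ot-p-po
1. e -> o, i -> u / B C0 _: no change
2. o -> e, u -> i / F C0 _: fires at position(s) 5: bideetppo
surface: bideetppo

cell POLE=fe, MOD=du, SUR=ri:
underlying: bide-lo-p-fe
1. e -> o, i -> u / B C0 _: fires at position(s) 9: bidelopfo
2. o -> e, u -> i / F C0 _: fires at position(s) 6: bidelepfo
surface: bidelepfo

cell POLE=fe, MOD=ib, SUR=ne:
underlying: bide-i-va-fe
1. e -> o, i -> u / B C0 _: fires at position(s) 9: bideivafo
2. o -> e, u -> i / F C0 _: no change
surface: bideivafo

cell POLE=pa, MOD=du, SUR=ne:
underlying: bide-lo-va-po
1. e -> o, i -> u / B C0 _: no change
2. o -> e, u -> i / F C0 _: fires at position(s) 6: bidelevapo
surface: bidelevapo

cell POLE=fe, MOD=so, SUR=ri:
underlying: bide-puv-p-fe
1. e -> o, i -> u / B C0 _: fires at position(s) 10: bidepuvpfo
2. o -> e, u -> i / F C0 _: fires at position(s) 6: bidepivpfo
surface: bidepivpfo


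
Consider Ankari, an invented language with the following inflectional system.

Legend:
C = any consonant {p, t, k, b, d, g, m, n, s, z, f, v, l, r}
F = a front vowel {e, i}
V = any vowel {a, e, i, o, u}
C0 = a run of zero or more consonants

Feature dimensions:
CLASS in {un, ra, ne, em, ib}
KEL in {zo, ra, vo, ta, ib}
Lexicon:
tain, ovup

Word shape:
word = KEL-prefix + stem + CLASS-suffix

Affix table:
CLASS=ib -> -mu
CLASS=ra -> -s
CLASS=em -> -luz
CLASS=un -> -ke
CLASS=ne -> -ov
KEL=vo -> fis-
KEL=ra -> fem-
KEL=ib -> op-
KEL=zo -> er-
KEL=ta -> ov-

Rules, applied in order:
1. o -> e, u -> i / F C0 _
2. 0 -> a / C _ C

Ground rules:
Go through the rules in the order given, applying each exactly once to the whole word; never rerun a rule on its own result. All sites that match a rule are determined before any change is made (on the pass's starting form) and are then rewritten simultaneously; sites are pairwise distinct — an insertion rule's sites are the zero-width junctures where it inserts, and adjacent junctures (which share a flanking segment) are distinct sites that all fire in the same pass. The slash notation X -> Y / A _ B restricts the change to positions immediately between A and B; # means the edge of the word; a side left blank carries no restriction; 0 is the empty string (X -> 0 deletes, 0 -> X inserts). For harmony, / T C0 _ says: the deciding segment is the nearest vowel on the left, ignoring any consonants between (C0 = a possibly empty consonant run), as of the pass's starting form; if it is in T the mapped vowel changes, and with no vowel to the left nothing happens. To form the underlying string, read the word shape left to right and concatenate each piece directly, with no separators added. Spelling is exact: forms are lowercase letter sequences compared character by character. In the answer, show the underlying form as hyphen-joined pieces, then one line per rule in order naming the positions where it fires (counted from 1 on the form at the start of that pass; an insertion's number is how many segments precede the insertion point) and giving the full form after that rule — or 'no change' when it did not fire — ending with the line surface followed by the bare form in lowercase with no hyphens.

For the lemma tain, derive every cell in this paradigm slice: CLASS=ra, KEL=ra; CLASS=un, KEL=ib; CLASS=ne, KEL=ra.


cell CLASS=ra, KEL=ra:
underlying: fem-tain-s
1. o -> e, u -> i / F C0 _: no change
2. 0 -> a / C _ C: inserts after position(s) 3, 7: fematainas
surface: fematainas

cell CLASS=un, KEL=ib:
underlying: op-tain-ke
1. o -> e, u -> i / F C0 _: no change
2. 0 -> a / C _ C: inserts after position(s) 2, 6: opatainake
surface: opatainake

cell CLASS=ne, KEL=ra:
underlying: fem-tain-ov
1. o -> e, u -> i / F C0 _: fires at position(s) 8: femtainev
2. 0 -> a / C _ C: inserts after position(s) 3: fematainev
surface: fematainev


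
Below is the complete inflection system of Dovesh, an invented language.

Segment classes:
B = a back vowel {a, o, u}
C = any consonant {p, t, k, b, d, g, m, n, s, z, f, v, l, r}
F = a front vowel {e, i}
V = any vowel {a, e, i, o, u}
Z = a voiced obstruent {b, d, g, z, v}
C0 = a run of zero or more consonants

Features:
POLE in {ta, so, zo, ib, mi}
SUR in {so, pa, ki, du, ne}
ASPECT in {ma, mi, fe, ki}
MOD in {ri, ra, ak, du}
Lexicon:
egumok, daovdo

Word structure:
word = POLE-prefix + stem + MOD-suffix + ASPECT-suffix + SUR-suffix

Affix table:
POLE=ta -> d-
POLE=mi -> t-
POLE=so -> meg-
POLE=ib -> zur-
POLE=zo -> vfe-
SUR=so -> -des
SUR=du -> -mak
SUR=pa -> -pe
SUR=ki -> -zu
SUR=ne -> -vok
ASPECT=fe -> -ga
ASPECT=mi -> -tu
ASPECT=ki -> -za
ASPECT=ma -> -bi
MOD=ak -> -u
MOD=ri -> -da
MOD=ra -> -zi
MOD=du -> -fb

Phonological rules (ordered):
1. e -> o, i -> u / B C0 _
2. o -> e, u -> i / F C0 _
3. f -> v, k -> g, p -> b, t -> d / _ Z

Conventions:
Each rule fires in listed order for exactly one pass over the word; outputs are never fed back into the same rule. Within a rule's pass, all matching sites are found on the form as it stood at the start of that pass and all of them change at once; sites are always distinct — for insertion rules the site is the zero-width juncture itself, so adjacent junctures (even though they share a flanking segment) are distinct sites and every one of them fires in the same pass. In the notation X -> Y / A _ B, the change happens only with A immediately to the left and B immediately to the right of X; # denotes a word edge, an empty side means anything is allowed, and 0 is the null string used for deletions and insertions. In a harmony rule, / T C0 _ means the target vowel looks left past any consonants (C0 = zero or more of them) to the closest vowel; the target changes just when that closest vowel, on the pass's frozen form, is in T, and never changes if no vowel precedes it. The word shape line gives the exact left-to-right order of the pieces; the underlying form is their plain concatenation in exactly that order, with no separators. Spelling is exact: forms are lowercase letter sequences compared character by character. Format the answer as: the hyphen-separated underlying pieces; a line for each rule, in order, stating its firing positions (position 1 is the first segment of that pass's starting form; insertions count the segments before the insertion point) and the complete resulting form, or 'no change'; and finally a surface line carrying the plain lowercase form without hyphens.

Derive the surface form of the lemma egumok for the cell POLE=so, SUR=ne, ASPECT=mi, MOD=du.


underlying: meg-egumok-fb-tu-vok
1. e -> o, i -> u / B C0 _: no change
2. o -> e, u -> i / F C0 _: fires at position(s) 6: megegimokfbtuvok
3. f -> v, k -> g, p -> b, t -> d / _ Z: fires at position(s) 10: megegimokvbtuvok
surface: megegimokvbtuvok


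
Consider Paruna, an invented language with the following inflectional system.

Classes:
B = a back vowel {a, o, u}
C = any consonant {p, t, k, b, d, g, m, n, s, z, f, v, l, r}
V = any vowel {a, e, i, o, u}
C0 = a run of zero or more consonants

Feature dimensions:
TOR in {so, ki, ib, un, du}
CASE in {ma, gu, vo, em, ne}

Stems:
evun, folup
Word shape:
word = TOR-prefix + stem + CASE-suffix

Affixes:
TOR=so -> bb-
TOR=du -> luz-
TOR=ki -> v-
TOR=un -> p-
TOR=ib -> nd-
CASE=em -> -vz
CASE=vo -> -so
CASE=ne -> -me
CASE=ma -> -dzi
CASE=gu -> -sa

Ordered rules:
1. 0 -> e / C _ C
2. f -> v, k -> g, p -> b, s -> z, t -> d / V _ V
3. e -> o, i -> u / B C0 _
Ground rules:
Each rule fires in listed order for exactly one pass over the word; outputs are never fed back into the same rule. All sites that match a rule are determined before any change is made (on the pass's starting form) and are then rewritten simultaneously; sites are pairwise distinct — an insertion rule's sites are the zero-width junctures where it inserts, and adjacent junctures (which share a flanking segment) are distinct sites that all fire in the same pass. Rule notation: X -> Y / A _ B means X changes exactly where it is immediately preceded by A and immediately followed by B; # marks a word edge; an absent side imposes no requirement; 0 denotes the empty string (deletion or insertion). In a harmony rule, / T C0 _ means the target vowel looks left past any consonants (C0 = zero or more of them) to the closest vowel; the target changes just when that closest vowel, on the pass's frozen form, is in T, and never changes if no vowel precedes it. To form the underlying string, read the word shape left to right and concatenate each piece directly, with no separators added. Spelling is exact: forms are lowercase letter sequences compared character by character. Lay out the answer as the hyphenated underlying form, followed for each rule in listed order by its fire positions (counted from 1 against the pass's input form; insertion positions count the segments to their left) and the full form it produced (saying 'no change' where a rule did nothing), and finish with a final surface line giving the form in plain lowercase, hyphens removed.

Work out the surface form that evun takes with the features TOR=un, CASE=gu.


underlying: p-evun-sa
1. 0 -> e / C _ C: inserts after position(s) 5: pevunesa
2. f -> v, k -> g, p -> b, s -> z, t -> d / V _ V: fires at position(s) 7: pevuneza
3. e -> o, i -> u / B C0 _: fires at position(s) 6: pevunoza
surface: pevunoza


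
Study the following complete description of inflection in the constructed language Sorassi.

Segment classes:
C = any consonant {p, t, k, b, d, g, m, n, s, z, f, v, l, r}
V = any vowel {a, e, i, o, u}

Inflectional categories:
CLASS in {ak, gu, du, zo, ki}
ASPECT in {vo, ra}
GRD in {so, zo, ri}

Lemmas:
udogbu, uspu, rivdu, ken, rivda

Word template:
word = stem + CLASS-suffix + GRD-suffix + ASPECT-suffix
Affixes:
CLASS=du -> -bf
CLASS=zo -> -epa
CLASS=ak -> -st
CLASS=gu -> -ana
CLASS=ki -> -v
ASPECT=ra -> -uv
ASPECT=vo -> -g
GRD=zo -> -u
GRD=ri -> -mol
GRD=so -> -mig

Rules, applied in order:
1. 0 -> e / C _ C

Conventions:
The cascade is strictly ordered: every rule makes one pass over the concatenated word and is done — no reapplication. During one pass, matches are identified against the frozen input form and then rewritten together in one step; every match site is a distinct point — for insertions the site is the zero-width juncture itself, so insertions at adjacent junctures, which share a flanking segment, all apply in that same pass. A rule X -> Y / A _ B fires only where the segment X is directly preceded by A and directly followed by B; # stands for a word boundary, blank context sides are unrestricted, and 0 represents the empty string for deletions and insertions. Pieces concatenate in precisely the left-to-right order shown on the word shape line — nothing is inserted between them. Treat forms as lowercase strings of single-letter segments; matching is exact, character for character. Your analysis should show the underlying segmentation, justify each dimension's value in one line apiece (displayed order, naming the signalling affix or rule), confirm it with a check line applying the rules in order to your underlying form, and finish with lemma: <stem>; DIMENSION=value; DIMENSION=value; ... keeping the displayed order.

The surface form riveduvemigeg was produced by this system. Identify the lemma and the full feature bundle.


underlying: rivdu-v-mig-g
CLASS=ki - signalled by the affix -v
ASPECT=vo - signalled by the affix -g
GRD=so - signalled by the affix -mig
check: rivduvmigg -> riveduvemigeg
lemma: rivdu; CLASS=ki; ASPECT=vo; GRD=so


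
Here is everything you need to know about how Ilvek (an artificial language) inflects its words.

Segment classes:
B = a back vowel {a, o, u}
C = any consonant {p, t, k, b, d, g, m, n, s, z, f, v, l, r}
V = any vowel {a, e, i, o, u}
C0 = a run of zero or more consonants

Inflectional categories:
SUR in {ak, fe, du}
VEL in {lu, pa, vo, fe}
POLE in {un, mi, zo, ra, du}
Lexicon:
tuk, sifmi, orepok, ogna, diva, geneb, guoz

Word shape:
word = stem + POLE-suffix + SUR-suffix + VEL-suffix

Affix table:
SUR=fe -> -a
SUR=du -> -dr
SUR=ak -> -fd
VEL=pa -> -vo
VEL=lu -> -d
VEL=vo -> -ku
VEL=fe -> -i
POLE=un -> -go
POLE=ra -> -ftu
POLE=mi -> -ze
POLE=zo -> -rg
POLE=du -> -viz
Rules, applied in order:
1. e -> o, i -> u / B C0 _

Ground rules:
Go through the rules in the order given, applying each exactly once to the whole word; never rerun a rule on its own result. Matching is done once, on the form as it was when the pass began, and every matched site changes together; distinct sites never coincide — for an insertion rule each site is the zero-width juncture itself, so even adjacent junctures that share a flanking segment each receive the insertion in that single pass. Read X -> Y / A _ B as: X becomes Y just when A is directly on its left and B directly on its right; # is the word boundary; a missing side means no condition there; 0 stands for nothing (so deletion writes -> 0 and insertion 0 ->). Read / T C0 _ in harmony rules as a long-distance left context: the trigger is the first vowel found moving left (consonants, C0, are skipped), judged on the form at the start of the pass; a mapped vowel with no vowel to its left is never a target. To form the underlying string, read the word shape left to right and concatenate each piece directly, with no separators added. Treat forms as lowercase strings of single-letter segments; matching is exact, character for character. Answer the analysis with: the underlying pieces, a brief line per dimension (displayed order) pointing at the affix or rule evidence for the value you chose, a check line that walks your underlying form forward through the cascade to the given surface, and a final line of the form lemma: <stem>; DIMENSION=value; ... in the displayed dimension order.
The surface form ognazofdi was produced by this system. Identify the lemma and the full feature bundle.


underlying: ogna-ze-fd-i
SUR=ak - signalled by the affix -fd
VEL=fe - signalled by the affix -i
POLE=mi - signalled by the affix -ze
check: ognazefdi -> ognazofdi
lemma: ogna; SUR=ak; VEL=fe; POLE=mi


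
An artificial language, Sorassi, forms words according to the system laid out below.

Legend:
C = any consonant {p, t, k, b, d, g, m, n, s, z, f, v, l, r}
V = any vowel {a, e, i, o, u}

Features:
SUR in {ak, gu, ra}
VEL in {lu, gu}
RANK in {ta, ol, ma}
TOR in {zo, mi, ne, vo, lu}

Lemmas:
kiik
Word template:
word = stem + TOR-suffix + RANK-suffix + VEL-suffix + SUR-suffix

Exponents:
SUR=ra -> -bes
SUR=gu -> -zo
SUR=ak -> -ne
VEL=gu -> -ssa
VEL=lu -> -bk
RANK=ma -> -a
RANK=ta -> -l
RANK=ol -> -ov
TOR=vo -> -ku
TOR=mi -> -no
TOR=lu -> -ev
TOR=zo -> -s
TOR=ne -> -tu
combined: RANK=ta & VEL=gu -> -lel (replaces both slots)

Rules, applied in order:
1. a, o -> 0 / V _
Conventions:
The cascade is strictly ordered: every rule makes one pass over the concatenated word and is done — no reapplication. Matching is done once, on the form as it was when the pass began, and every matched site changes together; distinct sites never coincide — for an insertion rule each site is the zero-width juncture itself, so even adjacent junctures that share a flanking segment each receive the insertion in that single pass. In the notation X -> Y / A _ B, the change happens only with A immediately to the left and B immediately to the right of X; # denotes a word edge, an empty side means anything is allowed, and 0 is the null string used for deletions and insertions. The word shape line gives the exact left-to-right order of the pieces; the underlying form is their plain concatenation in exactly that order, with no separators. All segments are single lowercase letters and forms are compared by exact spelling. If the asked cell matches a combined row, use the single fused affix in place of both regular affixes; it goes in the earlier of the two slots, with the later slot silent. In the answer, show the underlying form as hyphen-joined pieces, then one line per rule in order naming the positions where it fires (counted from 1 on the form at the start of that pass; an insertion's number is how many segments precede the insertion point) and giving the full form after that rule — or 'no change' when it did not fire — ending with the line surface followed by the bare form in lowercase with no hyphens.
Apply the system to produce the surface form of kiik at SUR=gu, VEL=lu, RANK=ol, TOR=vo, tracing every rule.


underlying: kiik-ku-ov-bk-zo
1. a, o -> 0 / V _: fires at position(s) 7: kiikkuvbkzo
surface: kiikkuvbkzo


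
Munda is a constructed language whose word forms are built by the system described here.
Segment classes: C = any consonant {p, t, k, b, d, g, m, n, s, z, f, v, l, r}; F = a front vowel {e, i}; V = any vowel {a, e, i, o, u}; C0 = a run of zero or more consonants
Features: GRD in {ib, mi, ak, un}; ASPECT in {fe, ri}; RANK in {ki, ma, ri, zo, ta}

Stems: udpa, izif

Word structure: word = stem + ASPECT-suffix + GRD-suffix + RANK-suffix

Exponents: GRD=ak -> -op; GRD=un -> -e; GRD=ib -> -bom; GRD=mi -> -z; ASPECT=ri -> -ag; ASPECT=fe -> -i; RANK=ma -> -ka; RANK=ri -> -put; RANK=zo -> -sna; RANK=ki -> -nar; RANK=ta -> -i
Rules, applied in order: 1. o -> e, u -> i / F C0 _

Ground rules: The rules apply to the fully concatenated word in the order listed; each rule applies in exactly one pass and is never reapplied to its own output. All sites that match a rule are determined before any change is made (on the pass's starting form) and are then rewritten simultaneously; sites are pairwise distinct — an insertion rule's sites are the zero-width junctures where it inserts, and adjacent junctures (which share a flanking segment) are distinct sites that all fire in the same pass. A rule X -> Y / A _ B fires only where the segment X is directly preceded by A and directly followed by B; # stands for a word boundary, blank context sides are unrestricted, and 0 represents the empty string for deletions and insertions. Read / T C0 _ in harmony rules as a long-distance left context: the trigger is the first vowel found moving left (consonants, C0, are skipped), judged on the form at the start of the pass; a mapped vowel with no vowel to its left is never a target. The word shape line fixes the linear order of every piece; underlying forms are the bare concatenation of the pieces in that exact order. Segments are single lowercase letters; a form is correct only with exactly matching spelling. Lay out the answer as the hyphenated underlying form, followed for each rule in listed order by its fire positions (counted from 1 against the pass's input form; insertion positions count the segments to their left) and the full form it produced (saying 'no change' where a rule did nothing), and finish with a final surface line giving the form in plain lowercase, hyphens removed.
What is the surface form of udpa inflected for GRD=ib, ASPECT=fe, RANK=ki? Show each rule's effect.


underlying: udpa-i-bom-nar
1. o -> e, u -> i / F C0 _: fires at position(s) 7: udpaibemnar
surface: udpaibemnar


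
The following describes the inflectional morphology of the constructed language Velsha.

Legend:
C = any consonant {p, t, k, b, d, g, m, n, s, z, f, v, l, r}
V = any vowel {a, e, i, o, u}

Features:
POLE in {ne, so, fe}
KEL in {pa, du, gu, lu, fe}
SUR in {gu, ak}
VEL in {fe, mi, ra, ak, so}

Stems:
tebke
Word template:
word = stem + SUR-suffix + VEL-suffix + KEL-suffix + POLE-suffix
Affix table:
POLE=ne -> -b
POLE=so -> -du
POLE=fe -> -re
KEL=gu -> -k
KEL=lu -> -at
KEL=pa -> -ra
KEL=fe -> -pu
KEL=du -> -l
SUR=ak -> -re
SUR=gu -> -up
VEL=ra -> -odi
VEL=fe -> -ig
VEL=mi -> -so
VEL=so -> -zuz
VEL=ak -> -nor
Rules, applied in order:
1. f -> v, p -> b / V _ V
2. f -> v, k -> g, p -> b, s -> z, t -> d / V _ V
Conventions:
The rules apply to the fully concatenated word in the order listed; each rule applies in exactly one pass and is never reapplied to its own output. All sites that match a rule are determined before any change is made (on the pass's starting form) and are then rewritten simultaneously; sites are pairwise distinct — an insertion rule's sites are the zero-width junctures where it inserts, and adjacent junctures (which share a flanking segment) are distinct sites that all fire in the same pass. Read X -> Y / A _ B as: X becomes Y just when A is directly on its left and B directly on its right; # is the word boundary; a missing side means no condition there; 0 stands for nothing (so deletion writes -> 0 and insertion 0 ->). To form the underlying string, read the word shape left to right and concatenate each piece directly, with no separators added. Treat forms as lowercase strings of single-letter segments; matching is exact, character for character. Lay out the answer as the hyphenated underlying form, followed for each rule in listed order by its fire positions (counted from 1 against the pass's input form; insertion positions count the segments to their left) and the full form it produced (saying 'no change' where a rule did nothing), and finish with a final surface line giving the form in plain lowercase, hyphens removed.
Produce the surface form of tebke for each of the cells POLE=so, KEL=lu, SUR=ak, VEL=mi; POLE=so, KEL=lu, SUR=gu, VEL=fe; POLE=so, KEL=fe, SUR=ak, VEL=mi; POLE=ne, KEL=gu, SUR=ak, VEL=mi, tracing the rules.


cell POLE=so, KEL=lu, SUR=ak, VEL=mi:
underlying: tebke-re-so-at-du
1. f -> v, p -> b / V _ V: no change
2. f -> v, k -> g, p -> b, s -> z, t -> d / V _ V: fires at position(s) 8: tebkerezoatdu
surface: tebkerezoatdu

cell POLE=so, KEL=lu, SUR=gu, VEL=fe:
underlying: tebke-up-ig-at-du
1. f -> v, p -> b / V _ V: fires at position(s) 7: tebkeubigatdu
2. f -> v, k -> g, p -> b, s -> z, t -> d / V _ V: no change
surface: tebkeubigatdu

cell POLE=so, KEL=fe, SUR=ak, VEL=mi:
underlying: tebke-re-so-pu-du
1. f -> v, p -> b / V _ V: fires at position(s) 10: tebkeresobudu
2. f -> v, k -> g, p -> b, s -> z, t -> d / V _ V: fires at position(s) 8: tebkerezobudu
surface: tebkerezobudu

cell POLE=ne, KEL=gu, SUR=ak, VEL=mi:
underlying: tebke-re-so-k-b
1. f -> v, p -> b / V _ V: no change
2. f -> v, k -> g, p -> b, s -> z, t -> d / V _ V: fires at position(s) 8: tebkerezokb
surface: tebkerezokb


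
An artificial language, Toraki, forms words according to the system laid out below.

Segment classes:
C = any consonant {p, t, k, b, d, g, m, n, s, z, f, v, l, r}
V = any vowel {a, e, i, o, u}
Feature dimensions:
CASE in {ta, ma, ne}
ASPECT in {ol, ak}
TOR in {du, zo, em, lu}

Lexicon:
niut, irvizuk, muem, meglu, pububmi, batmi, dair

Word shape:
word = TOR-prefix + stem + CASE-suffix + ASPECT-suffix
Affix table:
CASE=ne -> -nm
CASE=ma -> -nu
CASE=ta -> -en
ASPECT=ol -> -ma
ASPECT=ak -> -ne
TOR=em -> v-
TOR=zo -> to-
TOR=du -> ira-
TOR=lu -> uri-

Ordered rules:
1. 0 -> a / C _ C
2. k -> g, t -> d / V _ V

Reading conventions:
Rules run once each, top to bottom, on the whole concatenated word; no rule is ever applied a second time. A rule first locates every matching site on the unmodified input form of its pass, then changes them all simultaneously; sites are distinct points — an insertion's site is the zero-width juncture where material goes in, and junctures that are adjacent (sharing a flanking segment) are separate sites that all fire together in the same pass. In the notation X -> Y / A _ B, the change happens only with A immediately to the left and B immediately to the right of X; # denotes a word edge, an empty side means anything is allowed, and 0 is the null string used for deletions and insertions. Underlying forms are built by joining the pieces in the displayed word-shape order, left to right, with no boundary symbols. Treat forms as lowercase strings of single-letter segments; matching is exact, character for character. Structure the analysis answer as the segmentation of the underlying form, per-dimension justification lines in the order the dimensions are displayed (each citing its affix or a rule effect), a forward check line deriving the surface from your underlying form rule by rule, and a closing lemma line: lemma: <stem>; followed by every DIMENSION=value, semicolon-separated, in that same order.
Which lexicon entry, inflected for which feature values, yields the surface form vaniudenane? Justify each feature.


underlying: v-niut-en-ne
CASE=ta - signalled by the affix -en
ASPECT=ak - signalled by the affix -ne
TOR=em - signalled by the affix v-
check: vniutenne -> vaniutenane -> vaniudenane
lemma: niut; CASE=ta; ASPECT=ak; TOR=em


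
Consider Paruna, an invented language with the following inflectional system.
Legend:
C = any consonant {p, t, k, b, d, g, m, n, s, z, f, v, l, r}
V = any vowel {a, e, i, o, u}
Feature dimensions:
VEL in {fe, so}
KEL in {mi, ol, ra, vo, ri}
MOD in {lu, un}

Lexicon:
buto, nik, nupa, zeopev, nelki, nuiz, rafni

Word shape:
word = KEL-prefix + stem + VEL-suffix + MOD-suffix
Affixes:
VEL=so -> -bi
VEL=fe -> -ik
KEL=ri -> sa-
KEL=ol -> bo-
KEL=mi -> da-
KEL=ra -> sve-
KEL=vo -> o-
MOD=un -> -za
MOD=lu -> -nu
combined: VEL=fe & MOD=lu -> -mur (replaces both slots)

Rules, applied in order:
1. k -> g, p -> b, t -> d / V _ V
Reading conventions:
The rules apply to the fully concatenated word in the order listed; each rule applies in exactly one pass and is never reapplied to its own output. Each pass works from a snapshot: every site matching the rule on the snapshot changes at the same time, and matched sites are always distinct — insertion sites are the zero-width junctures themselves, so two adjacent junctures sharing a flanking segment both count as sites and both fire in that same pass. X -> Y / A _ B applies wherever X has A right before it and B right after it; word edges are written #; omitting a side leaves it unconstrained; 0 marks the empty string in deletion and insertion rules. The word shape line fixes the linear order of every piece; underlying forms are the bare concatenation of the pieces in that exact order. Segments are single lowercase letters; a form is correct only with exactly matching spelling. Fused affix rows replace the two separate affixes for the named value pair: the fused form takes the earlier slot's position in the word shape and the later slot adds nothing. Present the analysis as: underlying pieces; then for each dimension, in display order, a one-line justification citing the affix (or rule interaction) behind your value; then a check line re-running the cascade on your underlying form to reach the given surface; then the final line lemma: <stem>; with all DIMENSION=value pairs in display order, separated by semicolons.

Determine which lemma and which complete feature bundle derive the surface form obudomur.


underlying: o-buto-mur
VEL=fe - signalled by the combined affix row
KEL=vo - signalled by the affix o-
MOD=lu - signalled by the combined affix row
check: obutomur -> obudomur
lemma: buto; VEL=fe; KEL=vo; MOD=lu


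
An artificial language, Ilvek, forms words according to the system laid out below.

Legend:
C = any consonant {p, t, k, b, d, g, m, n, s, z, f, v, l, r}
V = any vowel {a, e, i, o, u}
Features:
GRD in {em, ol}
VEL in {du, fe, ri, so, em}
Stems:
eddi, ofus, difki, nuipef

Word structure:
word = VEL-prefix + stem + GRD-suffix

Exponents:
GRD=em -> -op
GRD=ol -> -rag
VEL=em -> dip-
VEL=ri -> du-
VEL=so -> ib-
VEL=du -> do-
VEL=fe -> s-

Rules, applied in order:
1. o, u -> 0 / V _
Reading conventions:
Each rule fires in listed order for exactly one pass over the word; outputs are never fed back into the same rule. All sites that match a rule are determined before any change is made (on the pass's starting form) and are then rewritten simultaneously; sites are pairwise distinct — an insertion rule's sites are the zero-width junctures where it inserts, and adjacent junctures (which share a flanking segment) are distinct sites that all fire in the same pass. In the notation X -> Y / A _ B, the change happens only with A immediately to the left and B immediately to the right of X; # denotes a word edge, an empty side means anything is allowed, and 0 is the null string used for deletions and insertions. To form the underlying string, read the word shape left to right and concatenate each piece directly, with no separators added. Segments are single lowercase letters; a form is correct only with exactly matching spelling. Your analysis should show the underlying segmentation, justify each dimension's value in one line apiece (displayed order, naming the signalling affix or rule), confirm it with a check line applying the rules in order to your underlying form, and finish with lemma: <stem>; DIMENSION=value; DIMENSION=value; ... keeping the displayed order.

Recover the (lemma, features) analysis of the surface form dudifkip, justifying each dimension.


underlying: du-difki-op
GRD=em - signalled by the affix -op
VEL=ri - signalled by the affix du-
check: dudifkiop -> dudifkip
lemma: difki; GRD=em; VEL=ri


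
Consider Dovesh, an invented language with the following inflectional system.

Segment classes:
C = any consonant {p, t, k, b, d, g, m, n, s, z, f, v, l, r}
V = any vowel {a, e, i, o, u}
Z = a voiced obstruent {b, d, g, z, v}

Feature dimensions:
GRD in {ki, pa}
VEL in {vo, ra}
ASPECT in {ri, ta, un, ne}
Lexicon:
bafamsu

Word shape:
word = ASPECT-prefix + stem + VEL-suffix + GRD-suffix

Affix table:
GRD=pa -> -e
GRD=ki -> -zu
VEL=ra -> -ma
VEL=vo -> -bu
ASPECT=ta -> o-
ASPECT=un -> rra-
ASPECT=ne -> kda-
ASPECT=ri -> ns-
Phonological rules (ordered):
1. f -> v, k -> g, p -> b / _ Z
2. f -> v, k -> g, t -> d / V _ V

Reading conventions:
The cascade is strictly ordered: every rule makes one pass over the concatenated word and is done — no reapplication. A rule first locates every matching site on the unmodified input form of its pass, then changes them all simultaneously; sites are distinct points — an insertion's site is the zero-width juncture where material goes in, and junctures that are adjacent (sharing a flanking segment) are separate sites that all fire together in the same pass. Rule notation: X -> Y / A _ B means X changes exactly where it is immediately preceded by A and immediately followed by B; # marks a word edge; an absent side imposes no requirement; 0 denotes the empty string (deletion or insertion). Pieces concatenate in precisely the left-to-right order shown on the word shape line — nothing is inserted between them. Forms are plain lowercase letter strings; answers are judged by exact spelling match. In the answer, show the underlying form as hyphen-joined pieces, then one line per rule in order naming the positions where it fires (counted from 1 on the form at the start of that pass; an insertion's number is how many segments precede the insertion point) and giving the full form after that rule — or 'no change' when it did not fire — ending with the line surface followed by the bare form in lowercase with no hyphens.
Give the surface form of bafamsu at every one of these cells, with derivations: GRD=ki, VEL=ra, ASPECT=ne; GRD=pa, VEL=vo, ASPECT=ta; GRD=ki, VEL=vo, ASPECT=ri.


cell GRD=ki, VEL=ra, ASPECT=ne:
underlying: kda-bafamsu-ma-zu
1. f -> v, k -> g, p -> b / _ Z: fires at position(s) 1: gdabafamsumazu
2. f -> v, k -> g, t -> d / V _ V: fires at position(s) 6: gdabavamsumazu
surface: gdabavamsumazu

cell GRD=pa, VEL=vo, ASPECT=ta:
underlying: o-bafamsu-bu-e
1. f -> v, k -> g, p -> b / _ Z: no change
2. f -> v, k -> g, t -> d / V _ V: fires at position(s) 4: obavamsubue
surface: obavamsubue

cell GRD=ki, VEL=vo, ASPECT=ri:
underlying: ns-bafamsu-bu-zu
1. f -> v, k -> g, p -> b / _ Z: no change
2. f -> v, k -> g, t -> d / V _ V: fires at position(s) 5: nsbavamsubuzu
surface: nsbavamsubuzu


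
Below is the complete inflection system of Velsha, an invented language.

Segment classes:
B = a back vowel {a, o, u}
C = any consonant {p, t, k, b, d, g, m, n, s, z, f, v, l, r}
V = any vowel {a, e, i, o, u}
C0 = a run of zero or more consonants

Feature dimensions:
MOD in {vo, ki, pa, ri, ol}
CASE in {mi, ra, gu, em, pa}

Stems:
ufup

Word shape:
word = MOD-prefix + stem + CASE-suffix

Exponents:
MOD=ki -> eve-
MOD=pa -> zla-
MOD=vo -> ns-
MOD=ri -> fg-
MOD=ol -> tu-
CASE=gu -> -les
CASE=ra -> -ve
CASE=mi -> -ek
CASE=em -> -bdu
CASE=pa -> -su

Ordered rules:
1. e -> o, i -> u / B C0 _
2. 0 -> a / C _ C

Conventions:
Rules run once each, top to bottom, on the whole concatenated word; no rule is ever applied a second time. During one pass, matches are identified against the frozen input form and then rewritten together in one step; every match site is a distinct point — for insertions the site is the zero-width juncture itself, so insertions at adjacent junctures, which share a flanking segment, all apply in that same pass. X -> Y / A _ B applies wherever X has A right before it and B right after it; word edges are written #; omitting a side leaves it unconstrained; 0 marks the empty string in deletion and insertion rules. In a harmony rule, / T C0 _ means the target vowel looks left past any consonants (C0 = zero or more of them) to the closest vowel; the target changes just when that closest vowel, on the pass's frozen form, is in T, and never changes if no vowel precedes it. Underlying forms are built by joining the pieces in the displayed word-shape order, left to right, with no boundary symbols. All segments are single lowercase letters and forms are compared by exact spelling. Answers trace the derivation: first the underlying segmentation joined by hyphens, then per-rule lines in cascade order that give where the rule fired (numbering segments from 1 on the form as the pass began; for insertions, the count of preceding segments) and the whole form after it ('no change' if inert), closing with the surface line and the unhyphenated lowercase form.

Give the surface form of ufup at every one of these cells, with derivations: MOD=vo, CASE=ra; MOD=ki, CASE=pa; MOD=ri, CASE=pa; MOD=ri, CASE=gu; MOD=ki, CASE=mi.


cell MOD=vo, CASE=ra:
underlying: ns-ufup-ve
1. e -> o, i -> u / B C0 _: fires at position(s) 8: nsufupvo
2. 0 -> a / C _ C: inserts after position(s) 1, 6: nasufupavo
surface: nasufupavo

cell MOD=ki, CASE=pa:
underlying: eve-ufup-su
1. e -> o, i -> u / B C0 _: no change
2. 0 -> a / C _ C: inserts after position(s) 7: eveufupasu
surface: eveufupasu

cell MOD=ri, CASE=pa:
underlying: fg-ufup-su
1. e -> o, i -> u / B C0 _: no change
2. 0 -> a / C _ C: inserts after position(s) 1, 6: fagufupasu
surface: fagufupasu

cell MOD=ri, CASE=gu:
underlying: fg-ufup-les
1. e -> o, i -> u / B C0 _: fires at position(s) 8: fgufuplos
2. 0 -> a / C _ C: inserts after position(s) 1, 6: fagufupalos
surface: fagufupalos

cell MOD=ki, CASE=mi:
underlying: eve-ufup-ek
1. e -> o, i -> u / B C0 _: fires at position(s) 8: eveufupok
2. 0 -> a / C _ C: no change
surface: eveufupok
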